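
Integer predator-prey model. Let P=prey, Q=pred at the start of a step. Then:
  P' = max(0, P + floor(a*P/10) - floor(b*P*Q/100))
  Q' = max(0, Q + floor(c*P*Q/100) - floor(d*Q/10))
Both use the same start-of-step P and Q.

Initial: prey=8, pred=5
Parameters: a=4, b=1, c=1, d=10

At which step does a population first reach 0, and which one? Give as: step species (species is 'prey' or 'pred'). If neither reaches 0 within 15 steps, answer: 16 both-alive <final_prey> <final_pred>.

Step 1: prey: 8+3-0=11; pred: 5+0-5=0
First extinction: pred at step 1

Answer: 1 pred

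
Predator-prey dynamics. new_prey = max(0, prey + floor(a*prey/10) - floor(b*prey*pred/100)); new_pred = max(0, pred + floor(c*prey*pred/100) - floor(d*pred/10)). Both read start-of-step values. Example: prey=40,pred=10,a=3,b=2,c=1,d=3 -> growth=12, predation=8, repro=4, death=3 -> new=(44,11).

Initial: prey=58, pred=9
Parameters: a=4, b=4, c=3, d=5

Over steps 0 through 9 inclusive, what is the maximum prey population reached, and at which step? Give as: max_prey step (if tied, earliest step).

Step 1: prey: 58+23-20=61; pred: 9+15-4=20
Step 2: prey: 61+24-48=37; pred: 20+36-10=46
Step 3: prey: 37+14-68=0; pred: 46+51-23=74
Step 4: prey: 0+0-0=0; pred: 74+0-37=37
Step 5: prey: 0+0-0=0; pred: 37+0-18=19
Step 6: prey: 0+0-0=0; pred: 19+0-9=10
Step 7: prey: 0+0-0=0; pred: 10+0-5=5
Step 8: prey: 0+0-0=0; pred: 5+0-2=3
Step 9: prey: 0+0-0=0; pred: 3+0-1=2
Max prey = 61 at step 1

Answer: 61 1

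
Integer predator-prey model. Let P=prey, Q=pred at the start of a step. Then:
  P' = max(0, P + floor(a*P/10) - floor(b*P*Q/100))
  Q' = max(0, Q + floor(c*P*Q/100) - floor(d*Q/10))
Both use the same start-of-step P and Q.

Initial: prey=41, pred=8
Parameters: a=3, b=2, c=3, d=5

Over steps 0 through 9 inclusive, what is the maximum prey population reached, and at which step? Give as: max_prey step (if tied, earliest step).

Step 1: prey: 41+12-6=47; pred: 8+9-4=13
Step 2: prey: 47+14-12=49; pred: 13+18-6=25
Step 3: prey: 49+14-24=39; pred: 25+36-12=49
Step 4: prey: 39+11-38=12; pred: 49+57-24=82
Step 5: prey: 12+3-19=0; pred: 82+29-41=70
Step 6: prey: 0+0-0=0; pred: 70+0-35=35
Step 7: prey: 0+0-0=0; pred: 35+0-17=18
Step 8: prey: 0+0-0=0; pred: 18+0-9=9
Step 9: prey: 0+0-0=0; pred: 9+0-4=5
Max prey = 49 at step 2

Answer: 49 2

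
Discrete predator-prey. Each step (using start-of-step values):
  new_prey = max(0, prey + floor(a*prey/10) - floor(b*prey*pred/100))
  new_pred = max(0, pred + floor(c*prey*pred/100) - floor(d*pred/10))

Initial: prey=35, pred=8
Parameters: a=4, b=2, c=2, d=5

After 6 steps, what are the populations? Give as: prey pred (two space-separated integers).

Answer: 14 86

Derivation:
Step 1: prey: 35+14-5=44; pred: 8+5-4=9
Step 2: prey: 44+17-7=54; pred: 9+7-4=12
Step 3: prey: 54+21-12=63; pred: 12+12-6=18
Step 4: prey: 63+25-22=66; pred: 18+22-9=31
Step 5: prey: 66+26-40=52; pred: 31+40-15=56
Step 6: prey: 52+20-58=14; pred: 56+58-28=86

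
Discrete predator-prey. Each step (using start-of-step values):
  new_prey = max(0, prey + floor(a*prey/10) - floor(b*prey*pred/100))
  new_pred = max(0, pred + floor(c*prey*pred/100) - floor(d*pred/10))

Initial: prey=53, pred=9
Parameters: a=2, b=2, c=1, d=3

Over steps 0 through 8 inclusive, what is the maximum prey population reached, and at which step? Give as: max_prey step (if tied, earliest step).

Answer: 54 1

Derivation:
Step 1: prey: 53+10-9=54; pred: 9+4-2=11
Step 2: prey: 54+10-11=53; pred: 11+5-3=13
Step 3: prey: 53+10-13=50; pred: 13+6-3=16
Step 4: prey: 50+10-16=44; pred: 16+8-4=20
Step 5: prey: 44+8-17=35; pred: 20+8-6=22
Step 6: prey: 35+7-15=27; pred: 22+7-6=23
Step 7: prey: 27+5-12=20; pred: 23+6-6=23
Step 8: prey: 20+4-9=15; pred: 23+4-6=21
Max prey = 54 at step 1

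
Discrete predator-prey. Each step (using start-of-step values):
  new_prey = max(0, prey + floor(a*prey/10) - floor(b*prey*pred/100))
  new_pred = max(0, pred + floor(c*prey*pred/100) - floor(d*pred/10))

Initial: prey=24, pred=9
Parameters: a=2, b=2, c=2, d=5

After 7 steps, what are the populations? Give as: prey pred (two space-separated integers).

Answer: 24 9

Derivation:
Step 1: prey: 24+4-4=24; pred: 9+4-4=9
Step 2: prey: 24+4-4=24; pred: 9+4-4=9
Step 3: prey: 24+4-4=24; pred: 9+4-4=9
Step 4: prey: 24+4-4=24; pred: 9+4-4=9
Step 5: prey: 24+4-4=24; pred: 9+4-4=9
Step 6: prey: 24+4-4=24; pred: 9+4-4=9
Step 7: prey: 24+4-4=24; pred: 9+4-4=9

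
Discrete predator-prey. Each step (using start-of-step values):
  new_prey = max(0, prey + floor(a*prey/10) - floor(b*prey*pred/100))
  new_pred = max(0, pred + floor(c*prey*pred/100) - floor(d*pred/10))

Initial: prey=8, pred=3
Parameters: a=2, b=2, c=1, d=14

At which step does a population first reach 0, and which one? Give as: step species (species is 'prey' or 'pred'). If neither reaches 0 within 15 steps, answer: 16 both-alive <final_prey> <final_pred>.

Answer: 1 pred

Derivation:
Step 1: prey: 8+1-0=9; pred: 3+0-4=0
First extinction: pred at step 1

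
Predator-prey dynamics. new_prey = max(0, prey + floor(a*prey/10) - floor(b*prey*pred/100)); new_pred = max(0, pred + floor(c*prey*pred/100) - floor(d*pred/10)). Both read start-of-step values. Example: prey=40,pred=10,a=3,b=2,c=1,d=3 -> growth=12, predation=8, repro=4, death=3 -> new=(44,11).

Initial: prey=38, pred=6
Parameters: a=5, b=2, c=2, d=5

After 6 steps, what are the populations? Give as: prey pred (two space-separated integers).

Answer: 0 188

Derivation:
Step 1: prey: 38+19-4=53; pred: 6+4-3=7
Step 2: prey: 53+26-7=72; pred: 7+7-3=11
Step 3: prey: 72+36-15=93; pred: 11+15-5=21
Step 4: prey: 93+46-39=100; pred: 21+39-10=50
Step 5: prey: 100+50-100=50; pred: 50+100-25=125
Step 6: prey: 50+25-125=0; pred: 125+125-62=188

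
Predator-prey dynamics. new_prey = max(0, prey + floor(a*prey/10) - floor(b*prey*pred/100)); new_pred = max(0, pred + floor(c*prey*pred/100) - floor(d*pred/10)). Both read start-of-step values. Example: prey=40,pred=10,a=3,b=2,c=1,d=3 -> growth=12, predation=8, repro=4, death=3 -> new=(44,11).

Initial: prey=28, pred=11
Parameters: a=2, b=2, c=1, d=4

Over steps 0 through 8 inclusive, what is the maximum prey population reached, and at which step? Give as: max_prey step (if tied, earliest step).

Step 1: prey: 28+5-6=27; pred: 11+3-4=10
Step 2: prey: 27+5-5=27; pred: 10+2-4=8
Step 3: prey: 27+5-4=28; pred: 8+2-3=7
Step 4: prey: 28+5-3=30; pred: 7+1-2=6
Step 5: prey: 30+6-3=33; pred: 6+1-2=5
Step 6: prey: 33+6-3=36; pred: 5+1-2=4
Step 7: prey: 36+7-2=41; pred: 4+1-1=4
Step 8: prey: 41+8-3=46; pred: 4+1-1=4
Max prey = 46 at step 8

Answer: 46 8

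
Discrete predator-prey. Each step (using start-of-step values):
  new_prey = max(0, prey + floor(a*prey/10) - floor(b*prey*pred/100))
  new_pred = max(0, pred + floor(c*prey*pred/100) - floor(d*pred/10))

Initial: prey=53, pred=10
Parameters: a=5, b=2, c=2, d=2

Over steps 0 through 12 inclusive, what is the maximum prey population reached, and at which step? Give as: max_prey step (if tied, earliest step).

Step 1: prey: 53+26-10=69; pred: 10+10-2=18
Step 2: prey: 69+34-24=79; pred: 18+24-3=39
Step 3: prey: 79+39-61=57; pred: 39+61-7=93
Step 4: prey: 57+28-106=0; pred: 93+106-18=181
Step 5: prey: 0+0-0=0; pred: 181+0-36=145
Step 6: prey: 0+0-0=0; pred: 145+0-29=116
Step 7: prey: 0+0-0=0; pred: 116+0-23=93
Step 8: prey: 0+0-0=0; pred: 93+0-18=75
Step 9: prey: 0+0-0=0; pred: 75+0-15=60
Step 10: prey: 0+0-0=0; pred: 60+0-12=48
Step 11: prey: 0+0-0=0; pred: 48+0-9=39
Step 12: prey: 0+0-0=0; pred: 39+0-7=32
Max prey = 79 at step 2

Answer: 79 2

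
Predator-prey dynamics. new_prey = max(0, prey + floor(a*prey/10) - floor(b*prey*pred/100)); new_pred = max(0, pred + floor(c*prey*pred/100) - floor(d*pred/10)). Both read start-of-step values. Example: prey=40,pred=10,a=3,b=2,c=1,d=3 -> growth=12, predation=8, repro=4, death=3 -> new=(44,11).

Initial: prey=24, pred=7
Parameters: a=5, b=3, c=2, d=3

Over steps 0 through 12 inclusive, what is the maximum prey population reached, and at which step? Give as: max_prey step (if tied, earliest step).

Answer: 51 4

Derivation:
Step 1: prey: 24+12-5=31; pred: 7+3-2=8
Step 2: prey: 31+15-7=39; pred: 8+4-2=10
Step 3: prey: 39+19-11=47; pred: 10+7-3=14
Step 4: prey: 47+23-19=51; pred: 14+13-4=23
Step 5: prey: 51+25-35=41; pred: 23+23-6=40
Step 6: prey: 41+20-49=12; pred: 40+32-12=60
Step 7: prey: 12+6-21=0; pred: 60+14-18=56
Step 8: prey: 0+0-0=0; pred: 56+0-16=40
Step 9: prey: 0+0-0=0; pred: 40+0-12=28
Step 10: prey: 0+0-0=0; pred: 28+0-8=20
Step 11: prey: 0+0-0=0; pred: 20+0-6=14
Step 12: prey: 0+0-0=0; pred: 14+0-4=10
Max prey = 51 at step 4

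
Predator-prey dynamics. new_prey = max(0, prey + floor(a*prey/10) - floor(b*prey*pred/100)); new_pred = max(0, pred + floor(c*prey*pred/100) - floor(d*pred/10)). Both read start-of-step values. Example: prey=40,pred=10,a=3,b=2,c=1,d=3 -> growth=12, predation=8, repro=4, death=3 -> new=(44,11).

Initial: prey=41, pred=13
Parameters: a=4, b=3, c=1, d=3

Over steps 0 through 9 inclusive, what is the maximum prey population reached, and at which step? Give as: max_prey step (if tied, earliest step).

Step 1: prey: 41+16-15=42; pred: 13+5-3=15
Step 2: prey: 42+16-18=40; pred: 15+6-4=17
Step 3: prey: 40+16-20=36; pred: 17+6-5=18
Step 4: prey: 36+14-19=31; pred: 18+6-5=19
Step 5: prey: 31+12-17=26; pred: 19+5-5=19
Step 6: prey: 26+10-14=22; pred: 19+4-5=18
Step 7: prey: 22+8-11=19; pred: 18+3-5=16
Step 8: prey: 19+7-9=17; pred: 16+3-4=15
Step 9: prey: 17+6-7=16; pred: 15+2-4=13
Max prey = 42 at step 1

Answer: 42 1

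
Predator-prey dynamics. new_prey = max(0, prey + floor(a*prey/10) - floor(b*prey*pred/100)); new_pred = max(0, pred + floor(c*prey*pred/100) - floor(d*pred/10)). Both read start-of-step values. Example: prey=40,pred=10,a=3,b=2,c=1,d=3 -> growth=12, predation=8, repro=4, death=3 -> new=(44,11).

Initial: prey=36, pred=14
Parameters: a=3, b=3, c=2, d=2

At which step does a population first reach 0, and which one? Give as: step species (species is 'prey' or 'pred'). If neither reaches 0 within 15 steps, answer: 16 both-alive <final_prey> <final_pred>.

Answer: 5 prey

Derivation:
Step 1: prey: 36+10-15=31; pred: 14+10-2=22
Step 2: prey: 31+9-20=20; pred: 22+13-4=31
Step 3: prey: 20+6-18=8; pred: 31+12-6=37
Step 4: prey: 8+2-8=2; pred: 37+5-7=35
Step 5: prey: 2+0-2=0; pred: 35+1-7=29
First extinction: prey at step 5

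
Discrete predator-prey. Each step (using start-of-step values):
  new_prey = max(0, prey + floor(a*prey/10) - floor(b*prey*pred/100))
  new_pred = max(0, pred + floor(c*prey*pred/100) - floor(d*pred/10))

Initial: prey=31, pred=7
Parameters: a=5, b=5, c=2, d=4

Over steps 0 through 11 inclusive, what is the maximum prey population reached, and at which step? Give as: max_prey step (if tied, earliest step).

Step 1: prey: 31+15-10=36; pred: 7+4-2=9
Step 2: prey: 36+18-16=38; pred: 9+6-3=12
Step 3: prey: 38+19-22=35; pred: 12+9-4=17
Step 4: prey: 35+17-29=23; pred: 17+11-6=22
Step 5: prey: 23+11-25=9; pred: 22+10-8=24
Step 6: prey: 9+4-10=3; pred: 24+4-9=19
Step 7: prey: 3+1-2=2; pred: 19+1-7=13
Step 8: prey: 2+1-1=2; pred: 13+0-5=8
Step 9: prey: 2+1-0=3; pred: 8+0-3=5
Step 10: prey: 3+1-0=4; pred: 5+0-2=3
Step 11: prey: 4+2-0=6; pred: 3+0-1=2
Max prey = 38 at step 2

Answer: 38 2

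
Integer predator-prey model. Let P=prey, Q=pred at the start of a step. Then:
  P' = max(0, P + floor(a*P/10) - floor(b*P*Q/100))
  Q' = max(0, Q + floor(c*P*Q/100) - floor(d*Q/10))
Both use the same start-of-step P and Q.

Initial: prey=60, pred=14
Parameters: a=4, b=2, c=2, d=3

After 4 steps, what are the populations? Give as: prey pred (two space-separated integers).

Answer: 0 112

Derivation:
Step 1: prey: 60+24-16=68; pred: 14+16-4=26
Step 2: prey: 68+27-35=60; pred: 26+35-7=54
Step 3: prey: 60+24-64=20; pred: 54+64-16=102
Step 4: prey: 20+8-40=0; pred: 102+40-30=112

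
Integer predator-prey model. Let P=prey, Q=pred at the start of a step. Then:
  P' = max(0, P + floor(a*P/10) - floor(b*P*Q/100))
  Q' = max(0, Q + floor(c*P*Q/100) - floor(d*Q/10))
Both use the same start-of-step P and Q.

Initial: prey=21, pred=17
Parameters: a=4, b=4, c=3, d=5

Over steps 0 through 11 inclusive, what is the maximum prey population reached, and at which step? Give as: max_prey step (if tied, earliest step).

Step 1: prey: 21+8-14=15; pred: 17+10-8=19
Step 2: prey: 15+6-11=10; pred: 19+8-9=18
Step 3: prey: 10+4-7=7; pred: 18+5-9=14
Step 4: prey: 7+2-3=6; pred: 14+2-7=9
Step 5: prey: 6+2-2=6; pred: 9+1-4=6
Step 6: prey: 6+2-1=7; pred: 6+1-3=4
Step 7: prey: 7+2-1=8; pred: 4+0-2=2
Step 8: prey: 8+3-0=11; pred: 2+0-1=1
Step 9: prey: 11+4-0=15; pred: 1+0-0=1
Step 10: prey: 15+6-0=21; pred: 1+0-0=1
Step 11: prey: 21+8-0=29; pred: 1+0-0=1
Max prey = 29 at step 11

Answer: 29 11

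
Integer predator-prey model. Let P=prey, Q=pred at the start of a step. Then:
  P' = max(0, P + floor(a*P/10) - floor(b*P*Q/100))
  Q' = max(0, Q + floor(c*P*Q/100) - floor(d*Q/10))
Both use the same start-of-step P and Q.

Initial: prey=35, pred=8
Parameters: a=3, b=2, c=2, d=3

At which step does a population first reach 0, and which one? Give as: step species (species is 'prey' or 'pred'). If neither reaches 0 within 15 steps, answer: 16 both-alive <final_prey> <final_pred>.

Answer: 7 prey

Derivation:
Step 1: prey: 35+10-5=40; pred: 8+5-2=11
Step 2: prey: 40+12-8=44; pred: 11+8-3=16
Step 3: prey: 44+13-14=43; pred: 16+14-4=26
Step 4: prey: 43+12-22=33; pred: 26+22-7=41
Step 5: prey: 33+9-27=15; pred: 41+27-12=56
Step 6: prey: 15+4-16=3; pred: 56+16-16=56
Step 7: prey: 3+0-3=0; pred: 56+3-16=43
First extinction: prey at step 7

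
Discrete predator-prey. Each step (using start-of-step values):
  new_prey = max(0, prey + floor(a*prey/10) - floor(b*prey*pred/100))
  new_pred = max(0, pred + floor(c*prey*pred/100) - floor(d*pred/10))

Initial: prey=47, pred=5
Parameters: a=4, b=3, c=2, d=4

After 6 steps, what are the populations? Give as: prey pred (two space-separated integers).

Step 1: prey: 47+18-7=58; pred: 5+4-2=7
Step 2: prey: 58+23-12=69; pred: 7+8-2=13
Step 3: prey: 69+27-26=70; pred: 13+17-5=25
Step 4: prey: 70+28-52=46; pred: 25+35-10=50
Step 5: prey: 46+18-69=0; pred: 50+46-20=76
Step 6: prey: 0+0-0=0; pred: 76+0-30=46

Answer: 0 46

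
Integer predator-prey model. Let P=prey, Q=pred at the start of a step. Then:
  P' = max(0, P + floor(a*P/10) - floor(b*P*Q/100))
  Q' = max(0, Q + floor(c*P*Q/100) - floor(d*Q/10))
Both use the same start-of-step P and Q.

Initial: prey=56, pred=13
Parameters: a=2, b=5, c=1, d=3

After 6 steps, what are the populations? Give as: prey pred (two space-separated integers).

Answer: 1 5

Derivation:
Step 1: prey: 56+11-36=31; pred: 13+7-3=17
Step 2: prey: 31+6-26=11; pred: 17+5-5=17
Step 3: prey: 11+2-9=4; pred: 17+1-5=13
Step 4: prey: 4+0-2=2; pred: 13+0-3=10
Step 5: prey: 2+0-1=1; pred: 10+0-3=7
Step 6: prey: 1+0-0=1; pred: 7+0-2=5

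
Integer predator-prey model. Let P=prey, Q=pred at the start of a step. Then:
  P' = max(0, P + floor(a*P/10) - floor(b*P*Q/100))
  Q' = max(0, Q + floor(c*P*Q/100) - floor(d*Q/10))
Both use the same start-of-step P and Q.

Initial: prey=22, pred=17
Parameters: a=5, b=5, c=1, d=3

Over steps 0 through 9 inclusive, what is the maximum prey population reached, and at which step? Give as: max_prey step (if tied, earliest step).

Answer: 26 9

Derivation:
Step 1: prey: 22+11-18=15; pred: 17+3-5=15
Step 2: prey: 15+7-11=11; pred: 15+2-4=13
Step 3: prey: 11+5-7=9; pred: 13+1-3=11
Step 4: prey: 9+4-4=9; pred: 11+0-3=8
Step 5: prey: 9+4-3=10; pred: 8+0-2=6
Step 6: prey: 10+5-3=12; pred: 6+0-1=5
Step 7: prey: 12+6-3=15; pred: 5+0-1=4
Step 8: prey: 15+7-3=19; pred: 4+0-1=3
Step 9: prey: 19+9-2=26; pred: 3+0-0=3
Max prey = 26 at step 9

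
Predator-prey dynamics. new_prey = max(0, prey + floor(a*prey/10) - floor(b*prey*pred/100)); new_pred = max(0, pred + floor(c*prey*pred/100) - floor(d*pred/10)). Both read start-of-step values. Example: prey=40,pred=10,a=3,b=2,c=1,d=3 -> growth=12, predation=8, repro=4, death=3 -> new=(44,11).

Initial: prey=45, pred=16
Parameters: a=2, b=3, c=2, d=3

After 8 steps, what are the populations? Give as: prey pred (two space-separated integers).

Answer: 0 7

Derivation:
Step 1: prey: 45+9-21=33; pred: 16+14-4=26
Step 2: prey: 33+6-25=14; pred: 26+17-7=36
Step 3: prey: 14+2-15=1; pred: 36+10-10=36
Step 4: prey: 1+0-1=0; pred: 36+0-10=26
Step 5: prey: 0+0-0=0; pred: 26+0-7=19
Step 6: prey: 0+0-0=0; pred: 19+0-5=14
Step 7: prey: 0+0-0=0; pred: 14+0-4=10
Step 8: prey: 0+0-0=0; pred: 10+0-3=7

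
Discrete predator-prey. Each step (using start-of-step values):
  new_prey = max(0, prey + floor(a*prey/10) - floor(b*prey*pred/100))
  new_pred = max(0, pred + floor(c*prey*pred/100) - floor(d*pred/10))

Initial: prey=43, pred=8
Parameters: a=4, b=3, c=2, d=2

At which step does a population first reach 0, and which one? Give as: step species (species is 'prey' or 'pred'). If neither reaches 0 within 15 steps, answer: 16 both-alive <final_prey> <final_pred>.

Answer: 5 prey

Derivation:
Step 1: prey: 43+17-10=50; pred: 8+6-1=13
Step 2: prey: 50+20-19=51; pred: 13+13-2=24
Step 3: prey: 51+20-36=35; pred: 24+24-4=44
Step 4: prey: 35+14-46=3; pred: 44+30-8=66
Step 5: prey: 3+1-5=0; pred: 66+3-13=56
First extinction: prey at step 5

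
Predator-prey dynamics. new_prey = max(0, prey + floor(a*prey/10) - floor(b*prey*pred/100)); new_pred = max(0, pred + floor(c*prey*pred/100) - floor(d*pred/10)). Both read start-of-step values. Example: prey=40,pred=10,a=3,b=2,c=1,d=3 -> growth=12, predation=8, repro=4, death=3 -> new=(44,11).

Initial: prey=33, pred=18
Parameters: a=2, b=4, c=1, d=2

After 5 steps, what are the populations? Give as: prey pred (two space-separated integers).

Answer: 1 12

Derivation:
Step 1: prey: 33+6-23=16; pred: 18+5-3=20
Step 2: prey: 16+3-12=7; pred: 20+3-4=19
Step 3: prey: 7+1-5=3; pred: 19+1-3=17
Step 4: prey: 3+0-2=1; pred: 17+0-3=14
Step 5: prey: 1+0-0=1; pred: 14+0-2=12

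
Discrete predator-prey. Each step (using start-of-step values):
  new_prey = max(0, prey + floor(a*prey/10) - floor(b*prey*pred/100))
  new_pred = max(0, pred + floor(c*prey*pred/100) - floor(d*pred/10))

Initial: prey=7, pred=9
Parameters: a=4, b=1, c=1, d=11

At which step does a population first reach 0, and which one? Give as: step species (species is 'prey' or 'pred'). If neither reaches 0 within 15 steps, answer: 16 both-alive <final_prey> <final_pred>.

Step 1: prey: 7+2-0=9; pred: 9+0-9=0
First extinction: pred at step 1

Answer: 1 pred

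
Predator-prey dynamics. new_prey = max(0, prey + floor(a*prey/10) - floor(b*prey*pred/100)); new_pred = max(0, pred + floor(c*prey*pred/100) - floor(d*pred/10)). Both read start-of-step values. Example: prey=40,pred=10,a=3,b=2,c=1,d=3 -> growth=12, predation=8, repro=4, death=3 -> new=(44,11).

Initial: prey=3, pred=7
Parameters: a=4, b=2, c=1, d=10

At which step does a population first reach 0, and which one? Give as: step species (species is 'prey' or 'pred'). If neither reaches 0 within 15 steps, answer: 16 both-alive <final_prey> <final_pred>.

Answer: 1 pred

Derivation:
Step 1: prey: 3+1-0=4; pred: 7+0-7=0
First extinction: pred at step 1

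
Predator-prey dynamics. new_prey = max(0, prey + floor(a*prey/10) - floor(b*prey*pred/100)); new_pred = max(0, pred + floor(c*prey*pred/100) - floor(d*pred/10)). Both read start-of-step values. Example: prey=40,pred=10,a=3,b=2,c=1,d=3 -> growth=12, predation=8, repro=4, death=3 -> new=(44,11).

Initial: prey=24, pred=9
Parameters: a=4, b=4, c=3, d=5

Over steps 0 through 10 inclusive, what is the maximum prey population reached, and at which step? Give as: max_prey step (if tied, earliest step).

Step 1: prey: 24+9-8=25; pred: 9+6-4=11
Step 2: prey: 25+10-11=24; pred: 11+8-5=14
Step 3: prey: 24+9-13=20; pred: 14+10-7=17
Step 4: prey: 20+8-13=15; pred: 17+10-8=19
Step 5: prey: 15+6-11=10; pred: 19+8-9=18
Step 6: prey: 10+4-7=7; pred: 18+5-9=14
Step 7: prey: 7+2-3=6; pred: 14+2-7=9
Step 8: prey: 6+2-2=6; pred: 9+1-4=6
Step 9: prey: 6+2-1=7; pred: 6+1-3=4
Step 10: prey: 7+2-1=8; pred: 4+0-2=2
Max prey = 25 at step 1

Answer: 25 1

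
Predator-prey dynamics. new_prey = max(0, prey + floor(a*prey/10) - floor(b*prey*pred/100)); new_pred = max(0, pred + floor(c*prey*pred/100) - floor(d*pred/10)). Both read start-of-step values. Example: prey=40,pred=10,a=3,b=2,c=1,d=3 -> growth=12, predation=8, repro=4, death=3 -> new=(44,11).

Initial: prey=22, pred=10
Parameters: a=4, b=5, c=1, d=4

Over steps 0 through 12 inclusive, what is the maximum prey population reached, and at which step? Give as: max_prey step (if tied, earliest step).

Answer: 131 12

Derivation:
Step 1: prey: 22+8-11=19; pred: 10+2-4=8
Step 2: prey: 19+7-7=19; pred: 8+1-3=6
Step 3: prey: 19+7-5=21; pred: 6+1-2=5
Step 4: prey: 21+8-5=24; pred: 5+1-2=4
Step 5: prey: 24+9-4=29; pred: 4+0-1=3
Step 6: prey: 29+11-4=36; pred: 3+0-1=2
Step 7: prey: 36+14-3=47; pred: 2+0-0=2
Step 8: prey: 47+18-4=61; pred: 2+0-0=2
Step 9: prey: 61+24-6=79; pred: 2+1-0=3
Step 10: prey: 79+31-11=99; pred: 3+2-1=4
Step 11: prey: 99+39-19=119; pred: 4+3-1=6
Step 12: prey: 119+47-35=131; pred: 6+7-2=11
Max prey = 131 at step 12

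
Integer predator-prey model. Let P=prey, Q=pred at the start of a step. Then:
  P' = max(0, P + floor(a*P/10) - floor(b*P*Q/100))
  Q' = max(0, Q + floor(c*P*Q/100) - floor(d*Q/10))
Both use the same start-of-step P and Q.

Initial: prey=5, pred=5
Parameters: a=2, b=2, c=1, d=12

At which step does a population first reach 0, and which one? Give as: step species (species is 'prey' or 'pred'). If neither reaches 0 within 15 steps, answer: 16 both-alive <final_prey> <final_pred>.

Step 1: prey: 5+1-0=6; pred: 5+0-6=0
First extinction: pred at step 1

Answer: 1 pred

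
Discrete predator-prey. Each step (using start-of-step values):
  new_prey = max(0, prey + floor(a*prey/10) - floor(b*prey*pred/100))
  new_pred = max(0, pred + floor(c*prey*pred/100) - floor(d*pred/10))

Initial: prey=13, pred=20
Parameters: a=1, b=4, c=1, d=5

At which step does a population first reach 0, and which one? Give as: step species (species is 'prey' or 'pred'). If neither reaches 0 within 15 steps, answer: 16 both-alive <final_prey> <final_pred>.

Answer: 16 both-alive 3 1

Derivation:
Step 1: prey: 13+1-10=4; pred: 20+2-10=12
Step 2: prey: 4+0-1=3; pred: 12+0-6=6
Step 3: prey: 3+0-0=3; pred: 6+0-3=3
Step 4: prey: 3+0-0=3; pred: 3+0-1=2
Step 5: prey: 3+0-0=3; pred: 2+0-1=1
Step 6: prey: 3+0-0=3; pred: 1+0-0=1
Steps 7-15: state stable at prey=3, pred=1 (no change)
No extinction within 15 steps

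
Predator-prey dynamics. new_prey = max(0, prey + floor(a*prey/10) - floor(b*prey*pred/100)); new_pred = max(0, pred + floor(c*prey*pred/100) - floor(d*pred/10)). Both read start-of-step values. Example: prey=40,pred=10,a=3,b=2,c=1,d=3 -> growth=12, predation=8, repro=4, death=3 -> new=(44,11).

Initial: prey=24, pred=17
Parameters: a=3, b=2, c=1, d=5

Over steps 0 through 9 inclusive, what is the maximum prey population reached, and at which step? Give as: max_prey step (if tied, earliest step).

Step 1: prey: 24+7-8=23; pred: 17+4-8=13
Step 2: prey: 23+6-5=24; pred: 13+2-6=9
Step 3: prey: 24+7-4=27; pred: 9+2-4=7
Step 4: prey: 27+8-3=32; pred: 7+1-3=5
Step 5: prey: 32+9-3=38; pred: 5+1-2=4
Step 6: prey: 38+11-3=46; pred: 4+1-2=3
Step 7: prey: 46+13-2=57; pred: 3+1-1=3
Step 8: prey: 57+17-3=71; pred: 3+1-1=3
Step 9: prey: 71+21-4=88; pred: 3+2-1=4
Max prey = 88 at step 9

Answer: 88 9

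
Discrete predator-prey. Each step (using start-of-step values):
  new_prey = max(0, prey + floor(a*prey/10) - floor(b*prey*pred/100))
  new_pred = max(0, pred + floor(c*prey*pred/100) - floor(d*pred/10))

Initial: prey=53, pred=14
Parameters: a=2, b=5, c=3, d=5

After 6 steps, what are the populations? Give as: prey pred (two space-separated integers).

Step 1: prey: 53+10-37=26; pred: 14+22-7=29
Step 2: prey: 26+5-37=0; pred: 29+22-14=37
Step 3: prey: 0+0-0=0; pred: 37+0-18=19
Step 4: prey: 0+0-0=0; pred: 19+0-9=10
Step 5: prey: 0+0-0=0; pred: 10+0-5=5
Step 6: prey: 0+0-0=0; pred: 5+0-2=3

Answer: 0 3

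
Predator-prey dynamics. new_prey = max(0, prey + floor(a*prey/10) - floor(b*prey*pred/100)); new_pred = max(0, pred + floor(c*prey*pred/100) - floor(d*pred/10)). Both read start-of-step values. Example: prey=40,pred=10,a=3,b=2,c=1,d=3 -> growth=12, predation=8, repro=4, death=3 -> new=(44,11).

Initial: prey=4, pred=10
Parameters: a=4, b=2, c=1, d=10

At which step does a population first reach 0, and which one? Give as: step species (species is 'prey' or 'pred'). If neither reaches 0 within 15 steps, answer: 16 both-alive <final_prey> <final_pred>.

Answer: 1 pred

Derivation:
Step 1: prey: 4+1-0=5; pred: 10+0-10=0
First extinction: pred at step 1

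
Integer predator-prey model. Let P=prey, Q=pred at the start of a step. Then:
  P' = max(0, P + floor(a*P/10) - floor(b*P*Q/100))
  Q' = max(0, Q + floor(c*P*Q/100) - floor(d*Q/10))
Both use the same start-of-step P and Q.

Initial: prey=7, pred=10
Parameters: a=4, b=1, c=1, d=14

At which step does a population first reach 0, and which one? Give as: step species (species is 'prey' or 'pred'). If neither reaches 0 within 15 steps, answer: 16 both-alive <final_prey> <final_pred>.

Answer: 1 pred

Derivation:
Step 1: prey: 7+2-0=9; pred: 10+0-14=0
First extinction: pred at step 1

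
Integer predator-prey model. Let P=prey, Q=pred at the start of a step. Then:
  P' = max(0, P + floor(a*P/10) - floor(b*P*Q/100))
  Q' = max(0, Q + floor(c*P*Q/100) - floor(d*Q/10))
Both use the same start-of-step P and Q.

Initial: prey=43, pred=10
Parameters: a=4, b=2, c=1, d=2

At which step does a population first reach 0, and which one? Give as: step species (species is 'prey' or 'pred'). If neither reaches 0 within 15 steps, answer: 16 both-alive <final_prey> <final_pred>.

Answer: 9 prey

Derivation:
Step 1: prey: 43+17-8=52; pred: 10+4-2=12
Step 2: prey: 52+20-12=60; pred: 12+6-2=16
Step 3: prey: 60+24-19=65; pred: 16+9-3=22
Step 4: prey: 65+26-28=63; pred: 22+14-4=32
Step 5: prey: 63+25-40=48; pred: 32+20-6=46
Step 6: prey: 48+19-44=23; pred: 46+22-9=59
Step 7: prey: 23+9-27=5; pred: 59+13-11=61
Step 8: prey: 5+2-6=1; pred: 61+3-12=52
Step 9: prey: 1+0-1=0; pred: 52+0-10=42
First extinction: prey at step 9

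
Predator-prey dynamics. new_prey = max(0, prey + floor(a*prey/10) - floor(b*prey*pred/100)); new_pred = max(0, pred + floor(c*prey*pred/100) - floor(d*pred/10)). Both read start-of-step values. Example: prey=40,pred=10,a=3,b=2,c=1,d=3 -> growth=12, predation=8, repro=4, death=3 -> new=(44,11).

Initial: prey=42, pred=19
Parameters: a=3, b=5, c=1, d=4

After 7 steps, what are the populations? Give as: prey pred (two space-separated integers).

Step 1: prey: 42+12-39=15; pred: 19+7-7=19
Step 2: prey: 15+4-14=5; pred: 19+2-7=14
Step 3: prey: 5+1-3=3; pred: 14+0-5=9
Step 4: prey: 3+0-1=2; pred: 9+0-3=6
Step 5: prey: 2+0-0=2; pred: 6+0-2=4
Step 6: prey: 2+0-0=2; pred: 4+0-1=3
Step 7: prey: 2+0-0=2; pred: 3+0-1=2

Answer: 2 2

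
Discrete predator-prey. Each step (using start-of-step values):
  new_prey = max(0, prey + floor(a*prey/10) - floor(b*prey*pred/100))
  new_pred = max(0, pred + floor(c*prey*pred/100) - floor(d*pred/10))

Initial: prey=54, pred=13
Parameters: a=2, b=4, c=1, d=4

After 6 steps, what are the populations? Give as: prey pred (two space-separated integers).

Answer: 8 4

Derivation:
Step 1: prey: 54+10-28=36; pred: 13+7-5=15
Step 2: prey: 36+7-21=22; pred: 15+5-6=14
Step 3: prey: 22+4-12=14; pred: 14+3-5=12
Step 4: prey: 14+2-6=10; pred: 12+1-4=9
Step 5: prey: 10+2-3=9; pred: 9+0-3=6
Step 6: prey: 9+1-2=8; pred: 6+0-2=4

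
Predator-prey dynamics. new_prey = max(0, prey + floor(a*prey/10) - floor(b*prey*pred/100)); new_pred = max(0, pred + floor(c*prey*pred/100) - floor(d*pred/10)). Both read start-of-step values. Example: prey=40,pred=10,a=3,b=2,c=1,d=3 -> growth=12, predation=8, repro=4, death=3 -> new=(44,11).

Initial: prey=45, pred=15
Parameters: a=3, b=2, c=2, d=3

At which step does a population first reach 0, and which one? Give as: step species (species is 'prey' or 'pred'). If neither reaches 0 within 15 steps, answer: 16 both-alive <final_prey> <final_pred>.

Answer: 16 both-alive 1 3

Derivation:
Step 1: prey: 45+13-13=45; pred: 15+13-4=24
Step 2: prey: 45+13-21=37; pred: 24+21-7=38
Step 3: prey: 37+11-28=20; pred: 38+28-11=55
Step 4: prey: 20+6-22=4; pred: 55+22-16=61
Step 5: prey: 4+1-4=1; pred: 61+4-18=47
Step 6: prey: 1+0-0=1; pred: 47+0-14=33
Step 7: prey: 1+0-0=1; pred: 33+0-9=24
Step 8: prey: 1+0-0=1; pred: 24+0-7=17
Step 9: prey: 1+0-0=1; pred: 17+0-5=12
Step 10: prey: 1+0-0=1; pred: 12+0-3=9
Step 11: prey: 1+0-0=1; pred: 9+0-2=7
Step 12: prey: 1+0-0=1; pred: 7+0-2=5
Step 13: prey: 1+0-0=1; pred: 5+0-1=4
Step 14: prey: 1+0-0=1; pred: 4+0-1=3
Step 15: prey: 1+0-0=1; pred: 3+0-0=3
No extinction within 15 steps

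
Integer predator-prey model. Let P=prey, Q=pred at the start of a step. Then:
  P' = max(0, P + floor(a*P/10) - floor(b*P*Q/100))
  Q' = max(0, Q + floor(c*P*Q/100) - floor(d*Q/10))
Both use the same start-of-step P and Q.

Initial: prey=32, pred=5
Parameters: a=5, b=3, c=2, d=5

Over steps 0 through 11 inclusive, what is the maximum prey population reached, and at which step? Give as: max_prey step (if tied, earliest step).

Answer: 83 4

Derivation:
Step 1: prey: 32+16-4=44; pred: 5+3-2=6
Step 2: prey: 44+22-7=59; pred: 6+5-3=8
Step 3: prey: 59+29-14=74; pred: 8+9-4=13
Step 4: prey: 74+37-28=83; pred: 13+19-6=26
Step 5: prey: 83+41-64=60; pred: 26+43-13=56
Step 6: prey: 60+30-100=0; pred: 56+67-28=95
Step 7: prey: 0+0-0=0; pred: 95+0-47=48
Step 8: prey: 0+0-0=0; pred: 48+0-24=24
Step 9: prey: 0+0-0=0; pred: 24+0-12=12
Step 10: prey: 0+0-0=0; pred: 12+0-6=6
Step 11: prey: 0+0-0=0; pred: 6+0-3=3
Max prey = 83 at step 4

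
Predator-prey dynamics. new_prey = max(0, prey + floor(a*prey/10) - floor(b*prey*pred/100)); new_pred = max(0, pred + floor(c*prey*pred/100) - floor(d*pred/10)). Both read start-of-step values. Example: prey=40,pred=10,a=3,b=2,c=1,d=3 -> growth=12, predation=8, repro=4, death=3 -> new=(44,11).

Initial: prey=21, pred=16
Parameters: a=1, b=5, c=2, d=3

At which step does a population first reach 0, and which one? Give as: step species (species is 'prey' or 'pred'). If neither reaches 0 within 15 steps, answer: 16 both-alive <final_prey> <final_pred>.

Answer: 16 both-alive 1 3

Derivation:
Step 1: prey: 21+2-16=7; pred: 16+6-4=18
Step 2: prey: 7+0-6=1; pred: 18+2-5=15
Step 3: prey: 1+0-0=1; pred: 15+0-4=11
Step 4: prey: 1+0-0=1; pred: 11+0-3=8
Step 5: prey: 1+0-0=1; pred: 8+0-2=6
Step 6: prey: 1+0-0=1; pred: 6+0-1=5
Step 7: prey: 1+0-0=1; pred: 5+0-1=4
Step 8: prey: 1+0-0=1; pred: 4+0-1=3
Step 9: prey: 1+0-0=1; pred: 3+0-0=3
Steps 10-15: state stable at prey=1, pred=3 (no change)
No extinction within 15 steps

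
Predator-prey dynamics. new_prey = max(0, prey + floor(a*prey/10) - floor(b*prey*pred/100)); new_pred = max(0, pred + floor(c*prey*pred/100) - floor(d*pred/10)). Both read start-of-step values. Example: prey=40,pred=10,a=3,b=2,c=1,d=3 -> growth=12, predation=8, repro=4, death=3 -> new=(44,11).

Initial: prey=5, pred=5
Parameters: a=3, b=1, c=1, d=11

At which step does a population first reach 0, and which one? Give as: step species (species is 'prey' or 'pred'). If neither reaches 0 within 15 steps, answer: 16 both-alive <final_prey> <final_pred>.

Answer: 1 pred

Derivation:
Step 1: prey: 5+1-0=6; pred: 5+0-5=0
First extinction: pred at step 1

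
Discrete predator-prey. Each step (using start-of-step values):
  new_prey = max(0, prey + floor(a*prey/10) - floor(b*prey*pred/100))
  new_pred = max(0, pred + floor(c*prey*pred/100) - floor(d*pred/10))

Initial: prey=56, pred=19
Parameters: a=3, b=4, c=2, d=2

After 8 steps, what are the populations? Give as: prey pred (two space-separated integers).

Step 1: prey: 56+16-42=30; pred: 19+21-3=37
Step 2: prey: 30+9-44=0; pred: 37+22-7=52
Step 3: prey: 0+0-0=0; pred: 52+0-10=42
Step 4: prey: 0+0-0=0; pred: 42+0-8=34
Step 5: prey: 0+0-0=0; pred: 34+0-6=28
Step 6: prey: 0+0-0=0; pred: 28+0-5=23
Step 7: prey: 0+0-0=0; pred: 23+0-4=19
Step 8: prey: 0+0-0=0; pred: 19+0-3=16

Answer: 0 16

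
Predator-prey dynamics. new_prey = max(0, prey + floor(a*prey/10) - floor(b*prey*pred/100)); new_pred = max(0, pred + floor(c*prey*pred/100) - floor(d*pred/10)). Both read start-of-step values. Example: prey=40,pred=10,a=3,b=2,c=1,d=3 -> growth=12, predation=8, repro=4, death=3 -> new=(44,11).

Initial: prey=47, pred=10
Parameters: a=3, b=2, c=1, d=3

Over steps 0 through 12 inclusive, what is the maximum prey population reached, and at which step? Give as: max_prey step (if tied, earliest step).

Step 1: prey: 47+14-9=52; pred: 10+4-3=11
Step 2: prey: 52+15-11=56; pred: 11+5-3=13
Step 3: prey: 56+16-14=58; pred: 13+7-3=17
Step 4: prey: 58+17-19=56; pred: 17+9-5=21
Step 5: prey: 56+16-23=49; pred: 21+11-6=26
Step 6: prey: 49+14-25=38; pred: 26+12-7=31
Step 7: prey: 38+11-23=26; pred: 31+11-9=33
Step 8: prey: 26+7-17=16; pred: 33+8-9=32
Step 9: prey: 16+4-10=10; pred: 32+5-9=28
Step 10: prey: 10+3-5=8; pred: 28+2-8=22
Step 11: prey: 8+2-3=7; pred: 22+1-6=17
Step 12: prey: 7+2-2=7; pred: 17+1-5=13
Max prey = 58 at step 3

Answer: 58 3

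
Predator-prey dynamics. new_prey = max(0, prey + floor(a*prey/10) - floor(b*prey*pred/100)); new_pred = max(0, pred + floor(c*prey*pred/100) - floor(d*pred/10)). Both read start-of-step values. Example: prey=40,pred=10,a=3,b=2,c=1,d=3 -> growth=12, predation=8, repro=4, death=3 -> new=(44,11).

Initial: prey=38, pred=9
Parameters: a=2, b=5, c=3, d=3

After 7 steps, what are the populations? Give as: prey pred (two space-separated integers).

Answer: 0 7

Derivation:
Step 1: prey: 38+7-17=28; pred: 9+10-2=17
Step 2: prey: 28+5-23=10; pred: 17+14-5=26
Step 3: prey: 10+2-13=0; pred: 26+7-7=26
Step 4: prey: 0+0-0=0; pred: 26+0-7=19
Step 5: prey: 0+0-0=0; pred: 19+0-5=14
Step 6: prey: 0+0-0=0; pred: 14+0-4=10
Step 7: prey: 0+0-0=0; pred: 10+0-3=7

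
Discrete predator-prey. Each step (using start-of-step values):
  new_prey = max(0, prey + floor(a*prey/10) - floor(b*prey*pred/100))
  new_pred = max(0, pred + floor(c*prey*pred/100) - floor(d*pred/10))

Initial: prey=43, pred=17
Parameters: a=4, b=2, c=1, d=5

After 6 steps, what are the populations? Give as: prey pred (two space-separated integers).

Answer: 70 20

Derivation:
Step 1: prey: 43+17-14=46; pred: 17+7-8=16
Step 2: prey: 46+18-14=50; pred: 16+7-8=15
Step 3: prey: 50+20-15=55; pred: 15+7-7=15
Step 4: prey: 55+22-16=61; pred: 15+8-7=16
Step 5: prey: 61+24-19=66; pred: 16+9-8=17
Step 6: prey: 66+26-22=70; pred: 17+11-8=20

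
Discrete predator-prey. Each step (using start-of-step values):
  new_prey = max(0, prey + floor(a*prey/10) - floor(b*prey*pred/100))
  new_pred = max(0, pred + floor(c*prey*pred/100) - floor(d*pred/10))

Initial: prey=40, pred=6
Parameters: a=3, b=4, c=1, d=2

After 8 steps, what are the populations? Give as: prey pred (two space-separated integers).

Answer: 8 14

Derivation:
Step 1: prey: 40+12-9=43; pred: 6+2-1=7
Step 2: prey: 43+12-12=43; pred: 7+3-1=9
Step 3: prey: 43+12-15=40; pred: 9+3-1=11
Step 4: prey: 40+12-17=35; pred: 11+4-2=13
Step 5: prey: 35+10-18=27; pred: 13+4-2=15
Step 6: prey: 27+8-16=19; pred: 15+4-3=16
Step 7: prey: 19+5-12=12; pred: 16+3-3=16
Step 8: prey: 12+3-7=8; pred: 16+1-3=14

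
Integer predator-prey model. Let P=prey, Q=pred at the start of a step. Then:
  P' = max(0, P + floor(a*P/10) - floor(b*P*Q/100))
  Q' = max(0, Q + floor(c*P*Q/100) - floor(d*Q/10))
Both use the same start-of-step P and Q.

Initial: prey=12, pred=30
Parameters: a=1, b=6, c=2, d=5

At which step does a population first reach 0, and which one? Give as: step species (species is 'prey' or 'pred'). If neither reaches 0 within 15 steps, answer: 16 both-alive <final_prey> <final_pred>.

Step 1: prey: 12+1-21=0; pred: 30+7-15=22
First extinction: prey at step 1

Answer: 1 prey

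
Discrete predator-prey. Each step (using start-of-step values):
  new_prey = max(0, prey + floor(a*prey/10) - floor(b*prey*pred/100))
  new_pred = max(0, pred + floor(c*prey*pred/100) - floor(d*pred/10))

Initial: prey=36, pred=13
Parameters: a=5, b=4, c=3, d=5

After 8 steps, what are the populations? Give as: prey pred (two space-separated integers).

Step 1: prey: 36+18-18=36; pred: 13+14-6=21
Step 2: prey: 36+18-30=24; pred: 21+22-10=33
Step 3: prey: 24+12-31=5; pred: 33+23-16=40
Step 4: prey: 5+2-8=0; pred: 40+6-20=26
Step 5: prey: 0+0-0=0; pred: 26+0-13=13
Step 6: prey: 0+0-0=0; pred: 13+0-6=7
Step 7: prey: 0+0-0=0; pred: 7+0-3=4
Step 8: prey: 0+0-0=0; pred: 4+0-2=2

Answer: 0 2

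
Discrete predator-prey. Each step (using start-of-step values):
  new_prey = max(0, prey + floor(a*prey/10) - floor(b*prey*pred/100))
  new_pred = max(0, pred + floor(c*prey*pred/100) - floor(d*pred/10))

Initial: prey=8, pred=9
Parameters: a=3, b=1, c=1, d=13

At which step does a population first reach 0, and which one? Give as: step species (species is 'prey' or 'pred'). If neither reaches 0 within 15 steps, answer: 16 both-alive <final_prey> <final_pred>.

Step 1: prey: 8+2-0=10; pred: 9+0-11=0
First extinction: pred at step 1

Answer: 1 pred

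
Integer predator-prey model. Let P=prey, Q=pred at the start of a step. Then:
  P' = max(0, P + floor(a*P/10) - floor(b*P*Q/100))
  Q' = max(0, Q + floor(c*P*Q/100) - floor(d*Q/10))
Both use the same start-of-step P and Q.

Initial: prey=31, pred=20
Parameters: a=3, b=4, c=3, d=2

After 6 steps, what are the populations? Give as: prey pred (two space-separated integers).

Answer: 0 20

Derivation:
Step 1: prey: 31+9-24=16; pred: 20+18-4=34
Step 2: prey: 16+4-21=0; pred: 34+16-6=44
Step 3: prey: 0+0-0=0; pred: 44+0-8=36
Step 4: prey: 0+0-0=0; pred: 36+0-7=29
Step 5: prey: 0+0-0=0; pred: 29+0-5=24
Step 6: prey: 0+0-0=0; pred: 24+0-4=20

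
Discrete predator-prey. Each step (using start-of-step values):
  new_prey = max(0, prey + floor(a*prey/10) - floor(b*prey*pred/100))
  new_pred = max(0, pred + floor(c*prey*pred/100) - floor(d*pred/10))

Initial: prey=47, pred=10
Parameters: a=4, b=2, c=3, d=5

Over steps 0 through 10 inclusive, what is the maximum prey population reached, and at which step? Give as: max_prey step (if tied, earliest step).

Answer: 57 2

Derivation:
Step 1: prey: 47+18-9=56; pred: 10+14-5=19
Step 2: prey: 56+22-21=57; pred: 19+31-9=41
Step 3: prey: 57+22-46=33; pred: 41+70-20=91
Step 4: prey: 33+13-60=0; pred: 91+90-45=136
Step 5: prey: 0+0-0=0; pred: 136+0-68=68
Step 6: prey: 0+0-0=0; pred: 68+0-34=34
Step 7: prey: 0+0-0=0; pred: 34+0-17=17
Step 8: prey: 0+0-0=0; pred: 17+0-8=9
Step 9: prey: 0+0-0=0; pred: 9+0-4=5
Step 10: prey: 0+0-0=0; pred: 5+0-2=3
Max prey = 57 at step 2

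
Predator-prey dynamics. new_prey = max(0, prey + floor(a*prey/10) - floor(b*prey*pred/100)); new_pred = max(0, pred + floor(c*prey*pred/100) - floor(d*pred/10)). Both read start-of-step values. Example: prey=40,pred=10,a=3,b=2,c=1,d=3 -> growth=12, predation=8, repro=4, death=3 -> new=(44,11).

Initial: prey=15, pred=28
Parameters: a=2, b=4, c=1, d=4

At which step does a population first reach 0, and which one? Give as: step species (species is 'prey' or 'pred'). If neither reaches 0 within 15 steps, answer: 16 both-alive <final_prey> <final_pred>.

Answer: 16 both-alive 1 2

Derivation:
Step 1: prey: 15+3-16=2; pred: 28+4-11=21
Step 2: prey: 2+0-1=1; pred: 21+0-8=13
Step 3: prey: 1+0-0=1; pred: 13+0-5=8
Step 4: prey: 1+0-0=1; pred: 8+0-3=5
Step 5: prey: 1+0-0=1; pred: 5+0-2=3
Step 6: prey: 1+0-0=1; pred: 3+0-1=2
Step 7: prey: 1+0-0=1; pred: 2+0-0=2
Steps 8-15: state stable at prey=1, pred=2 (no change)
No extinction within 15 steps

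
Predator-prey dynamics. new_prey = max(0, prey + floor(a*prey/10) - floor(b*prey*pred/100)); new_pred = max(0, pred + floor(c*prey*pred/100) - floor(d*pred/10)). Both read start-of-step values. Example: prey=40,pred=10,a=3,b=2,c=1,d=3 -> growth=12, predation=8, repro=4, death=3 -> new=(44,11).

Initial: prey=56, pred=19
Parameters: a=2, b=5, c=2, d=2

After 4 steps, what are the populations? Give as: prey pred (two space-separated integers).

Step 1: prey: 56+11-53=14; pred: 19+21-3=37
Step 2: prey: 14+2-25=0; pred: 37+10-7=40
Step 3: prey: 0+0-0=0; pred: 40+0-8=32
Step 4: prey: 0+0-0=0; pred: 32+0-6=26

Answer: 0 26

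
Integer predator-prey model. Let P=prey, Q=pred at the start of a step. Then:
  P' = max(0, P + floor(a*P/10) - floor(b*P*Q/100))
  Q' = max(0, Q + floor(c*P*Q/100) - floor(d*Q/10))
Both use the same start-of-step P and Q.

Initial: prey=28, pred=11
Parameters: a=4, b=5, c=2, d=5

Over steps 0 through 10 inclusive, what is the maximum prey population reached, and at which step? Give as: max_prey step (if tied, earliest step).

Answer: 36 10

Derivation:
Step 1: prey: 28+11-15=24; pred: 11+6-5=12
Step 2: prey: 24+9-14=19; pred: 12+5-6=11
Step 3: prey: 19+7-10=16; pred: 11+4-5=10
Step 4: prey: 16+6-8=14; pred: 10+3-5=8
Step 5: prey: 14+5-5=14; pred: 8+2-4=6
Step 6: prey: 14+5-4=15; pred: 6+1-3=4
Step 7: prey: 15+6-3=18; pred: 4+1-2=3
Step 8: prey: 18+7-2=23; pred: 3+1-1=3
Step 9: prey: 23+9-3=29; pred: 3+1-1=3
Step 10: prey: 29+11-4=36; pred: 3+1-1=3
Max prey = 36 at step 10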